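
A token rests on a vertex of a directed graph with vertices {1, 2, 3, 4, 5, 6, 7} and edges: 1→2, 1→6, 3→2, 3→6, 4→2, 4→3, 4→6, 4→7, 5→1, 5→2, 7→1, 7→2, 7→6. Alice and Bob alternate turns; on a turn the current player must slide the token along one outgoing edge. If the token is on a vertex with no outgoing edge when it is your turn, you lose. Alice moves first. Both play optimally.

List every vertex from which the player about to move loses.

Compute win/loss labels from the base case upward. A position with no move is L. Any other position is W if it can reach an L in one move, else L.
Every edge goes from a vertex to one that appears earlier in the order 6, 2, 1, 7, 3, 4, 5, so processing vertices in that order labels each vertex after all of its successors.
6: no outgoing edge → L
2: no outgoing edge → L
1: reaches L-position 2 → W
7: reaches L-position 2 → W
3: reaches L-position 2 → W
4: reaches L-position 2 → W
5: reaches L-position 2 → W
Reading off the rows marked L gives the requested list; there are 2 such vertices.

2, 6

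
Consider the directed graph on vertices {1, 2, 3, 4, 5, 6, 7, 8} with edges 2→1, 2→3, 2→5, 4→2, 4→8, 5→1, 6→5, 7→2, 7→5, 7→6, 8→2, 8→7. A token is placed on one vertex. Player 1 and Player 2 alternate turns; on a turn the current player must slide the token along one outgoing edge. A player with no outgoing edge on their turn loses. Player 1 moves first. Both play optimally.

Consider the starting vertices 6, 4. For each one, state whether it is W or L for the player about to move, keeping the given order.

Work bottom-up. With no move the player to move loses. Otherwise the position is W if at least one move leads to an L position for the opponent, and L if every move leads to a W.
Every edge goes from a vertex to one that appears earlier in the order 1, 3, 5, 2, 6, 7, 8, 4, so processing vertices in that order labels each vertex after all of its successors.
1: no outgoing edge → L
3: no outgoing edge → L
5: W (go to 1, an L position)
2: W (go to 3, an L position)
6: L (sole option 5(W) is W)
7: W (go to 6, an L position)
8: L (options 7(W), 2(W) are all W)
4: W (go to 8, an L position)

6: L, 4: W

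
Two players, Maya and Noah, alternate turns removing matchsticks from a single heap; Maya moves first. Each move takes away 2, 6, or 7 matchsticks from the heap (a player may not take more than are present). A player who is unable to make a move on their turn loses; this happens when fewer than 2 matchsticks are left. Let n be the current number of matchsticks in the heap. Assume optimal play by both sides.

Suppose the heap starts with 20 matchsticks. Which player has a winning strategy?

Label each position W (a win for the player to move) or L (a loss). A position with no legal move is L; any other position is W exactly when some move reaches an L, and L when every move reaches a W.
n=0: no move → L
n=1: no move → L
n=2: can move to 0, which is L ⇒ W
n=3: can move to 1, which is L ⇒ W
n=4: the only move is to 2(W), a W ⇒ L
n=5: the only move is to 3(W), a W ⇒ L
n=6: can move to 4, which is L ⇒ W
n=7: can move to 5, which is L ⇒ W
n=8: can move to 1, which is L ⇒ W
n=9: moves to 7(W), 3(W), 2(W); every one is W ⇒ L
n=10: can move to 4, which is L ⇒ W
n=11: can move to 9, which is L ⇒ W
n=12: can move to 5, which is L ⇒ W
n=13: moves to 11(W), 7(W), 6(W); every one is W ⇒ L
n=14: moves to 12(W), 8(W), 7(W); every one is W ⇒ L
n=15: can move to 13, which is L ⇒ W
n=16: can move to 14, which is L ⇒ W
n=17: moves to 15(W), 11(W), 10(W); every one is W ⇒ L
n=18: moves to 16(W), 12(W), 11(W); every one is W ⇒ L
n=19: can move to 17, which is L ⇒ W
n=20: can move to 18, which is L ⇒ W
From 20 Maya can remove 2, leaving 18, reaching an L position.

Maya wins.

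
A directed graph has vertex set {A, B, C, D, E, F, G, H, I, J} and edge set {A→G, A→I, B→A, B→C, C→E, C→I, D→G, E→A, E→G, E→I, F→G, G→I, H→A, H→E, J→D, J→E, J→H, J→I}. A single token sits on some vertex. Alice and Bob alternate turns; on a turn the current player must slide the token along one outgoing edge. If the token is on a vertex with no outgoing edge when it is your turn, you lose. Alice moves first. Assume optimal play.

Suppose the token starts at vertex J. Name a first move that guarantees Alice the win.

Positions with no move are L. A position that does have a move is losing for the player to move precisely when every available move leads to a winning position for the opponent. Fill in the labels:
Every edge goes from a vertex to one that appears earlier in the order I, G, A, E, F, C, H, B, D, J, so processing vertices in that order labels each vertex after all of its successors.
I: no outgoing edge → L
G: W (go to I, an L position)
A: W (go to I, an L position)
E: W (go to I, an L position)
F: L (sole option G(W) is W)
C: W (go to I, an L position)
H: L (options E(W), A(W) are all W)
B: L (options C(W), A(W) are all W)
D: L (sole option G(W) is W)
J: W (go to D, an L position)
From J, the L positions reachable in one move are: D, H, I. Any move reaching one of these is winning.

Move to D.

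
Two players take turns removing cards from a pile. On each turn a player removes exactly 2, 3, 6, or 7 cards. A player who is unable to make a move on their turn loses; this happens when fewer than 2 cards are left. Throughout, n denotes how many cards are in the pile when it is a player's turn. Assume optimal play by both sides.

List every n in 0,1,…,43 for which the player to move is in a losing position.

0, 1, 5, 9, 10, 14, 18, 19, 23, 27, 28, 32, 36, 37, 41

Label each position W (a win for the player to move) or L (a loss). A position with no legal move is L; any other position is W exactly when some move reaches an L, and L when every move reaches a W.
n=0: no move → L
n=1: no move → L
n=2: reaches L-position 0 → W
n=3: reaches L-position 1 → W
n=4: reaches L-position 1 → W
n=5: only reaches 3(W), 2(W), all W → L
n=6: reaches L-position 0 → W
n=7: reaches L-position 5 → W
n=8: reaches L-position 5 → W
n=9: only reaches 7(W), 6(W), 3(W), 2(W), all W → L
n=10: only reaches 8(W), 7(W), 4(W), 3(W), all W → L
n=11: reaches L-position 9 → W
n=12: reaches L-position 10 → W
n=13: reaches L-position 10 → W
n=14: only reaches 12(W), 11(W), 8(W), 7(W), all W → L
n=15: reaches L-position 9 → W
n=16: reaches L-position 14 → W
n=17: reaches L-position 14 → W
n=18: only reaches 16(W), 15(W), 12(W), 11(W), all W → L
n=19: only reaches 17(W), 16(W), 13(W), 12(W), all W → L
n=20: reaches L-position 18 → W
n=21: reaches L-position 19 → W
n=22: reaches L-position 19 → W
n=23: only reaches 21(W), 20(W), 17(W), 16(W), all W → L
n=24: reaches L-position 18 → W
n=25: reaches L-position 23 → W
n=26: reaches L-position 23 → W
n=27: only reaches 25(W), 24(W), 21(W), 20(W), all W → L
n=28: only reaches 26(W), 25(W), 22(W), 21(W), all W → L
n=29: reaches L-position 27 → W
n=30: reaches L-position 28 → W
n=31: reaches L-position 28 → W
n=32: only reaches 30(W), 29(W), 26(W), 25(W), all W → L
n=33: reaches L-position 27 → W
n=34: reaches L-position 32 → W
n=35: reaches L-position 32 → W
n=36: only reaches 34(W), 33(W), 30(W), 29(W), all W → L
n=37: only reaches 35(W), 34(W), 31(W), 30(W), all W → L
n=38: reaches L-position 36 → W
n=39: reaches L-position 37 → W
n=40: reaches L-position 37 → W
n=41: only reaches 39(W), 38(W), 35(W), 34(W), all W → L
n=42: reaches L-position 36 → W
n=43: reaches L-position 41 → W
The losing starting values of n are exactly the entries labelled L in this table (15 of them).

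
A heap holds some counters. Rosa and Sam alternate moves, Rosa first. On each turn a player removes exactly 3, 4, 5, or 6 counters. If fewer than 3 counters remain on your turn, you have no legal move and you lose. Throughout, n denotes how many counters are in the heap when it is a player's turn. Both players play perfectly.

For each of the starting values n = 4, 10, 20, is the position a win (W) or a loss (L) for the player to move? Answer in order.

Positions with no move are L. A position that does have a move is losing for the player to move precisely when every available move leads to a winning position for the opponent. Fill in the labels:
n=0: no move → L
n=1: no move → L
n=2: no move → L
n=3: reaches L-position 0 → W
n=4: reaches L-position 1 → W
n=5: reaches L-position 2 → W
n=6: reaches L-position 2 → W
n=7: reaches L-position 2 → W
n=8: reaches L-position 2 → W
n=9: only reaches 6(W), 5(W), 4(W), 3(W), all W → L
n=10: only reaches 7(W), 6(W), 5(W), 4(W), all W → L
n=11: only reaches 8(W), 7(W), 6(W), 5(W), all W → L
n=12: reaches L-position 9 → W
n=13: reaches L-position 10 → W
n=14: reaches L-position 11 → W
n=15: reaches L-position 11 → W
n=16: reaches L-position 11 → W
n=17: reaches L-position 11 → W
n=18: only reaches 15(W), 14(W), 13(W), 12(W), all W → L
n=19: only reaches 16(W), 15(W), 14(W), 13(W), all W → L
n=20: only reaches 17(W), 16(W), 15(W), 14(W), all W → L

4: W, 10: L, 20: L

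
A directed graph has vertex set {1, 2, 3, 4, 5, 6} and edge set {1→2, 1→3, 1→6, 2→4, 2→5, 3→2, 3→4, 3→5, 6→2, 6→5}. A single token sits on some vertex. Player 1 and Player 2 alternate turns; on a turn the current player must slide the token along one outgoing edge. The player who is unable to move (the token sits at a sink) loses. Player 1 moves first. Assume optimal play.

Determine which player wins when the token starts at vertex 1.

Work bottom-up. With no move the player to move loses. Otherwise the position is W if at least one move leads to an L position for the opponent, and L if every move leads to a W.
Every edge goes from a vertex to one that appears earlier in the order 5, 4, 2, 3, 6, 1, so processing vertices in that order labels each vertex after all of its successors.
5: no outgoing edge → L
4: no outgoing edge → L
2: W (go to 4, an L position)
3: W (go to 4, an L position)
6: W (go to 5, an L position)
1: L (options 6(W), 3(W), 2(W) are all W)
Every move from 1 reaches a W position, so the mover loses.

Player 2 wins.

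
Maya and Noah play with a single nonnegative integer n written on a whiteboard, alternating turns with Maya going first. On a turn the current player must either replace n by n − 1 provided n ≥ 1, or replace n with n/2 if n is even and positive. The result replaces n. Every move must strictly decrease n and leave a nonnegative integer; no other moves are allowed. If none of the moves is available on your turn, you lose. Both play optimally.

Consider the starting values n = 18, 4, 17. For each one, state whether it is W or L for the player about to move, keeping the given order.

18: W, 4: W, 17: L

Classify positions by backward induction: terminal positions (no move available) are L. From any other position, the mover wins iff some move reaches an L.
n=0: no move → L
n=1: →0(L), so W
n=2: →1(W) only, which is W, so L
n=3: →2(L), so W
n=4: →2(L), so W
n=5: →4(W) only, which is W, so L
n=6: →5(L), so W
n=7: →6(W) only, which is W, so L
n=8: →7(L), so W
n=9: →8(W) only, which is W, so L
n=10: →5(L), so W
n=11: →10(W) only, which is W, so L
n=12: →11(L), so W
n=13: →12(W) only, which is W, so L
n=14: →7(L), so W
n=15: →14(W) only, which is W, so L
n=16: →15(L), so W
n=17: →16(W) only, which is W, so L
n=18: →9(L), so W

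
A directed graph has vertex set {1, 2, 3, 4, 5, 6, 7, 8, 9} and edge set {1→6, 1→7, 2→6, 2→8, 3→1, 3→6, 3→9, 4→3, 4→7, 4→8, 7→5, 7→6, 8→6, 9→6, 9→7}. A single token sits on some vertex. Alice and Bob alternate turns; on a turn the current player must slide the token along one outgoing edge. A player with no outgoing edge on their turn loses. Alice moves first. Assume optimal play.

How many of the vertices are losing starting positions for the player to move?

3

Label each position W (a win for the player to move) or L (a loss). A position with no legal move is L; any other position is W exactly when some move reaches an L, and L when every move reaches a W.
Every edge goes from a vertex to one that appears earlier in the order 6, 5, 7, 1, 8, 9, 3, 4, 2, so processing vertices in that order labels each vertex after all of its successors.
6: no outgoing edge → L
5: no outgoing edge → L
7: can move to 5, which is L ⇒ W
1: can move to 6, which is L ⇒ W
8: can move to 6, which is L ⇒ W
9: can move to 6, which is L ⇒ W
3: can move to 6, which is L ⇒ W
4: moves to 3(W), 8(W), 7(W); every one is W ⇒ L
2: can move to 6, which is L ⇒ W
The L vertices are 4, 5, 6; that is 3 in all.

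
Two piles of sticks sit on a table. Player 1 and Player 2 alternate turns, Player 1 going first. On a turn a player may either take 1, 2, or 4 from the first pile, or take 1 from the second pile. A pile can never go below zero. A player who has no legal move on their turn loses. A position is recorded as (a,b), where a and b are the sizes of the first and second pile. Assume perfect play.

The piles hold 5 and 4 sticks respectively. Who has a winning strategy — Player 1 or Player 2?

Player 1 wins.

Positions with no move are L. A position that does have a move is losing for the player to move precisely when every available move leads to a winning position for the opponent. Fill in the labels:
No move ever increases a pile, so every position that can arise here has a ≤ 5 and b ≤ 4; it is enough to label the cells with 0 ≤ a ≤ 5 and 0 ≤ b ≤ 4.
Every move lowers a or b (never raises either), so fill the grid row by row in increasing a, and left to right within a row: each cell's successors are then already labelled.
      b=0  b=1  b=2  b=3  b=4
a=0:    L    W    L    W    L
a=1:    W    L    W    L    W
a=2:    W    W    W    W    W
a=3:    L    W    L    W    L
a=4:    W    L    W    L    W
a=5:    W    W    W    W    W
Cells with no legal move (terminal, hence L): (0,0).
The remaining L cells, each justified by listing all of its moves:
(0,2): the only move is to (0,1)(W), a W ⇒ L
(0,4): the only move is to (0,3)(W), a W ⇒ L
(1,1): moves to (0,1)(W), (1,0)(W); every one is W ⇒ L
(1,3): moves to (0,3)(W), (1,2)(W); every one is W ⇒ L
(3,0): moves to (2,0)(W), (1,0)(W); every one is W ⇒ L
(3,2): moves to (2,2)(W), (1,2)(W), (3,1)(W); every one is W ⇒ L
(3,4): moves to (2,4)(W), (1,4)(W), (3,3)(W); every one is W ⇒ L
(4,1): moves to (3,1)(W), (2,1)(W), (0,1)(W), (4,0)(W); every one is W ⇒ L
(4,3): moves to (3,3)(W), (2,3)(W), (0,3)(W), (4,2)(W); every one is W ⇒ L
Every other cell has at least one move into one of the L cells above, so it is W.
The starting position (5,4) is W: Player 1 should move to (3,4), handing over an L position.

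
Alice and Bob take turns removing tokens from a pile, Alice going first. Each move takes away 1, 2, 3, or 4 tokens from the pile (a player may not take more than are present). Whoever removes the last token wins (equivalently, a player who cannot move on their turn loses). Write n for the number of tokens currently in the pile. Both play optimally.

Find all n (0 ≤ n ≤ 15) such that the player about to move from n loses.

0, 5, 10, 15

Positions with no move are L. A position that does have a move is losing for the player to move precisely when every available move leads to a winning position for the opponent. Fill in the labels:
n=0: no move → L
n=1: reaches L-position 0 → W
n=2: reaches L-position 0 → W
n=3: reaches L-position 0 → W
n=4: reaches L-position 0 → W
n=5: only reaches 4(W), 3(W), 2(W), 1(W), all W → L
n=6: reaches L-position 5 → W
n=7: reaches L-position 5 → W
n=8: reaches L-position 5 → W
n=9: reaches L-position 5 → W
n=10: only reaches 9(W), 8(W), 7(W), 6(W), all W → L
n=11: reaches L-position 10 → W
n=12: reaches L-position 10 → W
n=13: reaches L-position 10 → W
n=14: reaches L-position 10 → W
n=15: only reaches 14(W), 13(W), 12(W), 11(W), all W → L
The losing starting values of n are exactly the entries labelled L in this table (4 of them).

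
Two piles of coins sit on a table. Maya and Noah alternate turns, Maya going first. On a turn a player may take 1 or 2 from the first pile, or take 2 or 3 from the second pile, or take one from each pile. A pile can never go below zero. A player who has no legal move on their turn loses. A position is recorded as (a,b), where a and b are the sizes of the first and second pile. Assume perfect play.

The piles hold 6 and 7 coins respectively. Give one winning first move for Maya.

Build the W/L table. Terminal = L. A non-terminal position is W if it has a move to some L; otherwise it is L.
No move ever increases a pile, so every position that can arise here has a ≤ 6 and b ≤ 7; it is enough to label the cells with 0 ≤ a ≤ 6 and 0 ≤ b ≤ 7.
Every move lowers a or b (never raises either), so fill the grid row by row in increasing a, and left to right within a row: each cell's successors are then already labelled.
      b=0  b=1  b=2  b=3  b=4  b=5  b=6  b=7
a=0:    L    L    W    W    W    L    L    W
a=1:    W    W    W    L    L    W    W    W
a=2:    W    W    L    W    W    W    W    L
a=3:    L    L    W    W    W    L    L    W
a=4:    W    W    W    L    L    W    W    W
a=5:    W    W    L    W    W    W    W    L
a=6:    L    L    W    W    W    L    L    W
Cells with no legal move (terminal, hence L): (0,0), (0,1).
The remaining L cells, each justified by listing all of its moves:
(0,5): L (options (0,3)(W), (0,2)(W) are all W)
(0,6): L (options (0,4)(W), (0,3)(W) are all W)
(1,3): L (options (0,3)(W), (1,1)(W), (1,0)(W), (0,2)(W) are all W)
(1,4): L (options (0,4)(W), (1,2)(W), (1,1)(W), (0,3)(W) are all W)
(2,2): L (options (1,2)(W), (0,2)(W), (2,0)(W), (1,1)(W) are all W)
(2,7): L (options (1,7)(W), (0,7)(W), (2,5)(W), (2,4)(W), (1,6)(W) are all W)
(3,0): L (options (2,0)(W), (1,0)(W) are all W)
(3,1): L (options (2,1)(W), (1,1)(W), (2,0)(W) are all W)
(3,5): L (options (2,5)(W), (1,5)(W), (3,3)(W), (3,2)(W), (2,4)(W) are all W)
(3,6): L (options (2,6)(W), (1,6)(W), (3,4)(W), (3,3)(W), (2,5)(W) are all W)
(4,3): L (options (3,3)(W), (2,3)(W), (4,1)(W), (4,0)(W), (3,2)(W) are all W)
(4,4): L (options (3,4)(W), (2,4)(W), (4,2)(W), (4,1)(W), (3,3)(W) are all W)
(5,2): L (options (4,2)(W), (3,2)(W), (5,0)(W), (4,1)(W) are all W)
(5,7): L (options (4,7)(W), (3,7)(W), (5,5)(W), (5,4)(W), (4,6)(W) are all W)
(6,0): L (options (5,0)(W), (4,0)(W) are all W)
(6,1): L (options (5,1)(W), (4,1)(W), (5,0)(W) are all W)
(6,5): L (options (5,5)(W), (4,5)(W), (6,3)(W), (6,2)(W), (5,4)(W) are all W)
(6,6): L (options (5,6)(W), (4,6)(W), (6,4)(W), (6,3)(W), (5,5)(W) are all W)
Every other cell has at least one move into one of the L cells above, so it is W.
From (6,7), the L positions reachable in one move are: (5,7), (6,5). Any move reaching one of these is winning.

Move to (5,7).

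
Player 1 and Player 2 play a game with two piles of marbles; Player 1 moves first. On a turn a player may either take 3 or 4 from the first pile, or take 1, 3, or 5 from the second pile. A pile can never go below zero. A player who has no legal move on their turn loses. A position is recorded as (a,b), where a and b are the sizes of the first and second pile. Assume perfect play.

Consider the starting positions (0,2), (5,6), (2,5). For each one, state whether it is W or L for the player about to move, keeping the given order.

(0,2): L, (5,6): W, (2,5): W

Build the W/L table. Terminal = L. A non-terminal position is W if it has a move to some L; otherwise it is L.
No move ever increases a pile, so every position that can arise here has a ≤ 5 and b ≤ 6; it is enough to label the cells with 0 ≤ a ≤ 5 and 0 ≤ b ≤ 6.
Every move lowers a or b (never raises either), so fill the grid row by row in increasing a, and left to right within a row: each cell's successors are then already labelled.
      b=0  b=1  b=2  b=3  b=4  b=5  b=6
a=0:    L    W    L    W    L    W    L
a=1:    L    W    L    W    L    W    L
a=2:    L    W    L    W    L    W    L
a=3:    W    L    W    L    W    L    W
a=4:    W    L    W    L    W    L    W
a=5:    W    L    W    L    W    L    W
Cells with no legal move (terminal, hence L): (0,0), (1,0), (2,0).
The remaining L cells, each justified by listing all of its moves:
(0,2): →(0,1)(W) only, which is W, so L
(0,4): →(0,3)(W), (0,1)(W) — all W, so L
(0,6): →(0,5)(W), (0,3)(W), (0,1)(W) — all W, so L
(1,2): →(1,1)(W) only, which is W, so L
(1,4): →(1,3)(W), (1,1)(W) — all W, so L
(1,6): →(1,5)(W), (1,3)(W), (1,1)(W) — all W, so L
(2,2): →(2,1)(W) only, which is W, so L
(2,4): →(2,3)(W), (2,1)(W) — all W, so L
(2,6): →(2,5)(W), (2,3)(W), (2,1)(W) — all W, so L
(3,1): →(0,1)(W), (3,0)(W) — all W, so L
(3,3): →(0,3)(W), (3,2)(W), (3,0)(W) — all W, so L
(3,5): →(0,5)(W), (3,4)(W), (3,2)(W), (3,0)(W) — all W, so L
(4,1): →(1,1)(W), (0,1)(W), (4,0)(W) — all W, so L
(4,3): →(1,3)(W), (0,3)(W), (4,2)(W), (4,0)(W) — all W, so L
(4,5): →(1,5)(W), (0,5)(W), (4,4)(W), (4,2)(W), (4,0)(W) — all W, so L
(5,1): →(2,1)(W), (1,1)(W), (5,0)(W) — all W, so L
(5,3): →(2,3)(W), (1,3)(W), (5,2)(W), (5,0)(W) — all W, so L
(5,5): →(2,5)(W), (1,5)(W), (5,4)(W), (5,2)(W), (5,0)(W) — all W, so L
Every other cell has at least one move into one of the L cells above, so it is W.
(0,2): one of the L cells justified above, so L
(5,6): the move to (2,6) reaches an L cell, so W
(2,5): the move to (2,4) reaches an L cell, so W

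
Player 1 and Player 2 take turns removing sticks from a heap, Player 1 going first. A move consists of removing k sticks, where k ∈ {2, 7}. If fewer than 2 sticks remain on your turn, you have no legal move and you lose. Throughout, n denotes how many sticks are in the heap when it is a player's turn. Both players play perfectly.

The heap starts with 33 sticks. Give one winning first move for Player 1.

Remove 2, leaving 31.

Positions with no move are L. A position that does have a move is losing for the player to move precisely when every available move leads to a winning position for the opponent. Fill in the labels:
n=0: no move → L
n=1: no move → L
n=2: →0(L), so W
n=3: →1(L), so W
n=4: →2(W) only, which is W, so L
n=5: →3(W) only, which is W, so L
n=6: →4(L), so W
n=7: →5(L), so W
n=8: →1(L), so W
n=9: →7(W), 2(W) — all W, so L
n=10: →8(W), 3(W) — all W, so L
n=11: →9(L), so W
n=12: →10(L), so W
n=13: →11(W), 6(W) — all W, so L
n=14: →12(W), 7(W) — all W, so L
n=15: →13(L), so W
n=16: →14(L), so W
n=17: →10(L), so W
n=18: →16(W), 11(W) — all W, so L
n=19: →17(W), 12(W) — all W, so L
n=20: →18(L), so W
n=21: →19(L), so W
n=22: →20(W), 15(W) — all W, so L
n=23: →21(W), 16(W) — all W, so L
n=24: →22(L), so W
n=25: →23(L), so W
n=26: →19(L), so W
n=27: →25(W), 20(W) — all W, so L
n=28: →26(W), 21(W) — all W, so L
n=29: →27(L), so W
n=30: →28(L), so W
n=31: →29(W), 24(W) — all W, so L
n=32: →30(W), 25(W) — all W, so L
n=33: →31(L), so W
From 33, the L positions reachable in one move are: 31.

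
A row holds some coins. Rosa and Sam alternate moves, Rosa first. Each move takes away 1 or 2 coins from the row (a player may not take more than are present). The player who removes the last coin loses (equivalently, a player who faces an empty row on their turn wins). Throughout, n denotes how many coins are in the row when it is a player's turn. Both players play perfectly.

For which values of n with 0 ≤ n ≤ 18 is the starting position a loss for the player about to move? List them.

Work bottom-up. With no move the player to move wins. Otherwise the position is W if at least one move leads to an L position for the opponent, and L if every move leads to a W.
n=0: no move; the opponent has just taken the last coin and therefore loses → W
n=1: →0(W) only, which is W, so L
n=2: →1(L), so W
n=3: →1(L), so W
n=4: →3(W), 2(W) — all W, so L
n=5: →4(L), so W
n=6: →4(L), so W
n=7: →6(W), 5(W) — all W, so L
n=8: →7(L), so W
n=9: →7(L), so W
n=10: →9(W), 8(W) — all W, so L
n=11: →10(L), so W
n=12: →10(L), so W
n=13: →12(W), 11(W) — all W, so L
n=14: →13(L), so W
n=15: →13(L), so W
n=16: →15(W), 14(W) — all W, so L
n=17: →16(L), so W
n=18: →16(L), so W
Reading off the rows marked L gives the requested list; there are 6 such values of n.

1, 4, 7, 10, 13, 16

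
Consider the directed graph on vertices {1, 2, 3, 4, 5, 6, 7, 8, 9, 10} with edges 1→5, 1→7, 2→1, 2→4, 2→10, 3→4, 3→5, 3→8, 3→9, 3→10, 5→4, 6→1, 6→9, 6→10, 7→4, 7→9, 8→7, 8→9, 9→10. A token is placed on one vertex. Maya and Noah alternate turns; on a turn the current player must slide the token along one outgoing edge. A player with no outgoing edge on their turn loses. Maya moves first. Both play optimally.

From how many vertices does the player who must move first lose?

Positions with no move are L. A position that does have a move is losing for the player to move precisely when every available move leads to a winning position for the opponent. Fill in the labels:
Every edge goes from a vertex to one that appears earlier in the order 10, 4, 9, 7, 5, 8, 1, 3, 6, 2, so processing vertices in that order labels each vertex after all of its successors.
10: no outgoing edge → L
4: no outgoing edge → L
9: W (go to 10, an L position)
7: W (go to 4, an L position)
5: W (go to 4, an L position)
8: L (options 7(W), 9(W) are all W)
1: L (options 5(W), 7(W) are all W)
3: W (go to 8, an L position)
6: W (go to 1, an L position)
2: W (go to 1, an L position)
The L vertices are 1, 4, 8, 10; that is 4 in all.

4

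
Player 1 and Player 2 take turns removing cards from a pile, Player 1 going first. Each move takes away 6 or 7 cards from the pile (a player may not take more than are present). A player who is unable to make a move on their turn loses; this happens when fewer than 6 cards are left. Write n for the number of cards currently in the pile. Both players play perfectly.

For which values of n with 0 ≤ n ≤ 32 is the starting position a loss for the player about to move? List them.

Positions with no move are L. A position that does have a move is losing for the player to move precisely when every available move leads to a winning position for the opponent. Fill in the labels:
n=0: no move → L
n=1: no move → L
n=2: no move → L
n=3: no move → L
n=4: no move → L
n=5: no move → L
n=6: can move to 0, which is L ⇒ W
n=7: can move to 1, which is L ⇒ W
n=8: can move to 2, which is L ⇒ W
n=9: can move to 3, which is L ⇒ W
n=10: can move to 4, which is L ⇒ W
n=11: can move to 5, which is L ⇒ W
n=12: can move to 5, which is L ⇒ W
n=13: moves to 7(W), 6(W); every one is W ⇒ L
n=14: moves to 8(W), 7(W); every one is W ⇒ L
n=15: moves to 9(W), 8(W); every one is W ⇒ L
n=16: moves to 10(W), 9(W); every one is W ⇒ L
n=17: moves to 11(W), 10(W); every one is W ⇒ L
n=18: moves to 12(W), 11(W); every one is W ⇒ L
n=19: can move to 13, which is L ⇒ W
n=20: can move to 14, which is L ⇒ W
n=21: can move to 15, which is L ⇒ W
n=22: can move to 16, which is L ⇒ W
n=23: can move to 17, which is L ⇒ W
n=24: can move to 18, which is L ⇒ W
n=25: can move to 18, which is L ⇒ W
n=26: moves to 20(W), 19(W); every one is W ⇒ L
n=27: moves to 21(W), 20(W); every one is W ⇒ L
n=28: moves to 22(W), 21(W); every one is W ⇒ L
n=29: moves to 23(W), 22(W); every one is W ⇒ L
n=30: moves to 24(W), 23(W); every one is W ⇒ L
n=31: moves to 25(W), 24(W); every one is W ⇒ L
n=32: can move to 26, which is L ⇒ W
The losing starting values of n are exactly the entries labelled L in this table (18 of them).

0, 1, 2, 3, 4, 5, 13, 14, 15, 16, 17, 18, 26, 27, 28, 29, 30, 31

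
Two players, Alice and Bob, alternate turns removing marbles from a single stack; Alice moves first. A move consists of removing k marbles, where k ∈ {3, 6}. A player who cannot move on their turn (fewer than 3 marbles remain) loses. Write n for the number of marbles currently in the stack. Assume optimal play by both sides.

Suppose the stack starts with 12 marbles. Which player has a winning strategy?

Alice wins.

Work bottom-up. With no move the player to move loses. Otherwise the position is W if at least one move leads to an L position for the opponent, and L if every move leads to a W.
n=0: no move → L
n=1: no move → L
n=2: no move → L
n=3: can move to 0, which is L ⇒ W
n=4: can move to 1, which is L ⇒ W
n=5: can move to 2, which is L ⇒ W
n=6: can move to 0, which is L ⇒ W
n=7: can move to 1, which is L ⇒ W
n=8: can move to 2, which is L ⇒ W
n=9: moves to 6(W), 3(W); every one is W ⇒ L
n=10: moves to 7(W), 4(W); every one is W ⇒ L
n=11: moves to 8(W), 5(W); every one is W ⇒ L
n=12: can move to 9, which is L ⇒ W
The starting position 12 is W: Alice should remove 3, leaving 9, handing over an L position.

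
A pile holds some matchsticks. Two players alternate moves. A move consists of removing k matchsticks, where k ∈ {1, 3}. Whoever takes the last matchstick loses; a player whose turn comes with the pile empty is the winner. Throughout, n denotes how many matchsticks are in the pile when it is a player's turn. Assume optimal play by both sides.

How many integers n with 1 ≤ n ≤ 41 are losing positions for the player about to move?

21

Classify positions by backward induction: terminal positions (no move available) are W. From any other position, the mover wins iff some move reaches an L.
n=0: no move; the opponent has just taken the last matchstick and therefore loses → W
n=1: only reaches 0(W), which is W → L
n=2: reaches L-position 1 → W
n=3: only reaches 2(W), 0(W), all W → L
n=4: reaches L-position 3 → W
n=5: only reaches 4(W), 2(W), all W → L
n=6: reaches L-position 5 → W
n=7: only reaches 6(W), 4(W), all W → L
n=8: reaches L-position 7 → W
n=9: only reaches 8(W), 6(W), all W → L
n=10: reaches L-position 9 → W
n=11: only reaches 10(W), 8(W), all W → L
n=12: reaches L-position 11 → W
n=13: only reaches 12(W), 10(W), all W → L
n=14: reaches L-position 13 → W
n=15: only reaches 14(W), 12(W), all W → L
n=16: reaches L-position 15 → W
n=17: only reaches 16(W), 14(W), all W → L
n=18: reaches L-position 17 → W
n=19: only reaches 18(W), 16(W), all W → L
n=20: reaches L-position 19 → W
n=21: only reaches 20(W), 18(W), all W → L
n=22: reaches L-position 21 → W
n=23: only reaches 22(W), 20(W), all W → L
n=24: reaches L-position 23 → W
n=25: only reaches 24(W), 22(W), all W → L
n=26: reaches L-position 25 → W
n=27: only reaches 26(W), 24(W), all W → L
n=28: reaches L-position 27 → W
n=29: only reaches 28(W), 26(W), all W → L
n=30: reaches L-position 29 → W
n=31: only reaches 30(W), 28(W), all W → L
n=32: reaches L-position 31 → W
n=33: only reaches 32(W), 30(W), all W → L
n=34: reaches L-position 33 → W
n=35: only reaches 34(W), 32(W), all W → L
n=36: reaches L-position 35 → W
n=37: only reaches 36(W), 34(W), all W → L
n=38: reaches L-position 37 → W
n=39: only reaches 38(W), 36(W), all W → L
n=40: reaches L-position 39 → W
n=41: only reaches 40(W), 38(W), all W → L
L entries with 1 ≤ n ≤ 41 (the range starts at n=1): n = 1, 3, 5, 7, 9, 11, 13, 15, 17, 19, 21, 23, 25, 27, 29, 31, 33, 35, 37, 39, 41; that makes 21.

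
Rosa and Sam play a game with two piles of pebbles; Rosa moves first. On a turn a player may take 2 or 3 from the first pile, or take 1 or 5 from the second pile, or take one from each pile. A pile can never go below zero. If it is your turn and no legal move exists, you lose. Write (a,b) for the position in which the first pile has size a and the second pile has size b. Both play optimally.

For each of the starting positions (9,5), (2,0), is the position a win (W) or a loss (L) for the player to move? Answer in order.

(9,5): L, (2,0): W

Classify positions by backward induction: terminal positions (no move available) are L. From any other position, the mover wins iff some move reaches an L.
No move ever increases a pile, so every position that can arise here has a ≤ 9 and b ≤ 5; it is enough to label the cells with 0 ≤ a ≤ 9 and 0 ≤ b ≤ 5.
Every move lowers a or b (never raises either), so fill the grid row by row in increasing a, and left to right within a row: each cell's successors are then already labelled.
      b=0  b=1  b=2  b=3  b=4  b=5
a=0:    L    W    L    W    L    W
a=1:    L    W    L    W    L    W
a=2:    W    W    W    W    W    W
a=3:    W    L    W    L    W    L
a=4:    W    L    W    L    W    L
a=5:    L    W    W    W    W    W
a=6:    L    W    L    W    L    W
a=7:    W    W    L    W    L    W
a=8:    W    L    W    W    W    W
a=9:    W    L    W    L    W    L
Cells with no legal move (terminal, hence L): (0,0), (1,0).
The remaining L cells, each justified by listing all of its moves:
(0,2): L (sole option (0,1)(W) is W)
(0,4): L (sole option (0,3)(W) is W)
(1,2): L (options (1,1)(W), (0,1)(W) are all W)
(1,4): L (options (1,3)(W), (0,3)(W) are all W)
(3,1): L (options (1,1)(W), (0,1)(W), (3,0)(W), (2,0)(W) are all W)
(3,3): L (options (1,3)(W), (0,3)(W), (3,2)(W), (2,2)(W) are all W)
(3,5): L (options (1,5)(W), (0,5)(W), (3,4)(W), (3,0)(W), (2,4)(W) are all W)
(4,1): L (options (2,1)(W), (1,1)(W), (4,0)(W), (3,0)(W) are all W)
(4,3): L (options (2,3)(W), (1,3)(W), (4,2)(W), (3,2)(W) are all W)
(4,5): L (options (2,5)(W), (1,5)(W), (4,4)(W), (4,0)(W), (3,4)(W) are all W)
(5,0): L (options (3,0)(W), (2,0)(W) are all W)
(6,0): L (options (4,0)(W), (3,0)(W) are all W)
(6,2): L (options (4,2)(W), (3,2)(W), (6,1)(W), (5,1)(W) are all W)
(6,4): L (options (4,4)(W), (3,4)(W), (6,3)(W), (5,3)(W) are all W)
(7,2): L (options (5,2)(W), (4,2)(W), (7,1)(W), (6,1)(W) are all W)
(7,4): L (options (5,4)(W), (4,4)(W), (7,3)(W), (6,3)(W) are all W)
(8,1): L (options (6,1)(W), (5,1)(W), (8,0)(W), (7,0)(W) are all W)
(9,1): L (options (7,1)(W), (6,1)(W), (9,0)(W), (8,0)(W) are all W)
(9,3): L (options (7,3)(W), (6,3)(W), (9,2)(W), (8,2)(W) are all W)
(9,5): L (options (7,5)(W), (6,5)(W), (9,4)(W), (9,0)(W), (8,4)(W) are all W)
Every other cell has at least one move into one of the L cells above, so it is W.
(9,5): one of the L cells justified above, so L
(2,0): the move to (0,0) reaches an L cell, so W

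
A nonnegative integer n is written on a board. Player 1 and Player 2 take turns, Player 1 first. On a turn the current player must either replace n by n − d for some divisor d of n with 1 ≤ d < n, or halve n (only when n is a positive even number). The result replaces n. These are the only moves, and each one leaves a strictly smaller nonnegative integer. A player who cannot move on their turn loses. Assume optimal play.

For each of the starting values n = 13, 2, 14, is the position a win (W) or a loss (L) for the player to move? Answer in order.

13: L, 2: W, 14: W

Positions with no move are L. A position that does have a move is losing for the player to move precisely when every available move leads to a winning position for the opponent. Fill in the labels:
n=0: no move → L
n=1: no move → L
n=2: reaches L-position 1 → W
n=3: only reaches 2(W), which is W → L
n=4: reaches L-position 3 → W
n=5: only reaches 4(W), which is W → L
n=6: reaches L-position 3 → W
n=7: only reaches 6(W), which is W → L
n=8: reaches L-position 7 → W
n=9: only reaches 6(W), 8(W), all W → L
n=10: reaches L-position 5 → W
n=11: only reaches 10(W), which is W → L
n=12: reaches L-position 9 → W
n=13: only reaches 12(W), which is W → L
n=14: reaches L-position 7 → W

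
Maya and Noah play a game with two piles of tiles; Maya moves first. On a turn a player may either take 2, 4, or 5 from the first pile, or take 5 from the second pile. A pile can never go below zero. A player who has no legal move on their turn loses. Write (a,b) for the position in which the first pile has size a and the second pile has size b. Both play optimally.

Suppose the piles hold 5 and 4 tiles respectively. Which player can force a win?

Build the W/L table. Terminal = L. A non-terminal position is W if it has a move to some L; otherwise it is L.
No move ever increases a pile, so every position that can arise here has a ≤ 5 and b ≤ 4; it is enough to label the cells with 0 ≤ a ≤ 5 and 0 ≤ b ≤ 4.
Every move lowers a or b (never raises either), so fill the grid row by row in increasing a, and left to right within a row: each cell's successors are then already labelled.
      b=0  b=1  b=2  b=3  b=4
a=0:    L    L    L    L    L
a=1:    L    L    L    L    L
a=2:    W    W    W    W    W
a=3:    W    W    W    W    W
a=4:    W    W    W    W    W
a=5:    W    W    W    W    W
Cells with no legal move (terminal, hence L): (0,0), (0,1), (0,2), (0,3), (0,4), (1,0), (1,1), (1,2), (1,3), (1,4).
Every other cell has at least one move into one of the L cells above, so it is W.
From (5,4) Maya can move to (1,4), reaching an L position.

Maya wins.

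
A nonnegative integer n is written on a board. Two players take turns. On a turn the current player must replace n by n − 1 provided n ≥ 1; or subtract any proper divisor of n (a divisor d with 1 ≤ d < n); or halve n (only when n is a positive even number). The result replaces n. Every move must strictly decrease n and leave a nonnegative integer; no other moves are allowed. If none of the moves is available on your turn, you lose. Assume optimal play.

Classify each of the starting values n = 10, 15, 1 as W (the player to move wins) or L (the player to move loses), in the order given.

Work bottom-up. With no move the player to move loses. Otherwise the position is W if at least one move leads to an L position for the opponent, and L if every move leads to a W.
n=0: no move → L
n=1: W (go to 0, an L position)
n=2: L (sole option 1(W) is W)
n=3: W (go to 2, an L position)
n=4: W (go to 2, an L position)
n=5: L (sole option 4(W) is W)
n=6: W (go to 5, an L position)
n=7: L (sole option 6(W) is W)
n=8: W (go to 7, an L position)
n=9: L (options 6(W), 8(W) are all W)
n=10: W (go to 5, an L position)
n=11: L (sole option 10(W) is W)
n=12: W (go to 9, an L position)
n=13: L (sole option 12(W) is W)
n=14: W (go to 7, an L position)
n=15: L (options 10(W), 12(W), 14(W) are all W)

10: W, 15: L, 1: W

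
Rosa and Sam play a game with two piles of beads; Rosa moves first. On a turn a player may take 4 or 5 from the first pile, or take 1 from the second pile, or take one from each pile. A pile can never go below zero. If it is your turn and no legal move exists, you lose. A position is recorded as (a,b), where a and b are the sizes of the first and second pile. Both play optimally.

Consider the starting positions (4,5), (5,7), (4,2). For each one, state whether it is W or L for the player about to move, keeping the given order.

(4,5): W, (5,7): L, (4,2): W

Work bottom-up. With no move the player to move loses. Otherwise the position is W if at least one move leads to an L position for the opponent, and L if every move leads to a W.
No move ever increases a pile, so every position that can arise here has a ≤ 5 and b ≤ 7; it is enough to label the cells with 0 ≤ a ≤ 5 and 0 ≤ b ≤ 7.
Every move lowers a or b (never raises either), so fill the grid row by row in increasing a, and left to right within a row: each cell's successors are then already labelled.
      b=0  b=1  b=2  b=3  b=4  b=5  b=6  b=7
a=0:    L    W    L    W    L    W    L    W
a=1:    L    W    L    W    L    W    L    W
a=2:    L    W    L    W    L    W    L    W
a=3:    L    W    L    W    L    W    L    W
a=4:    W    W    W    W    W    W    W    W
a=5:    W    L    W    L    W    L    W    L
Cells with no legal move (terminal, hence L): (0,0), (1,0), (2,0), (3,0).
The remaining L cells, each justified by listing all of its moves:
(0,2): only reaches (0,1)(W), which is W → L
(0,4): only reaches (0,3)(W), which is W → L
(0,6): only reaches (0,5)(W), which is W → L
(1,2): only reaches (1,1)(W), (0,1)(W), all W → L
(1,4): only reaches (1,3)(W), (0,3)(W), all W → L
(1,6): only reaches (1,5)(W), (0,5)(W), all W → L
(2,2): only reaches (2,1)(W), (1,1)(W), all W → L
(2,4): only reaches (2,3)(W), (1,3)(W), all W → L
(2,6): only reaches (2,5)(W), (1,5)(W), all W → L
(3,2): only reaches (3,1)(W), (2,1)(W), all W → L
(3,4): only reaches (3,3)(W), (2,3)(W), all W → L
(3,6): only reaches (3,5)(W), (2,5)(W), all W → L
(5,1): only reaches (1,1)(W), (0,1)(W), (5,0)(W), (4,0)(W), all W → L
(5,3): only reaches (1,3)(W), (0,3)(W), (5,2)(W), (4,2)(W), all W → L
(5,5): only reaches (1,5)(W), (0,5)(W), (5,4)(W), (4,4)(W), all W → L
(5,7): only reaches (1,7)(W), (0,7)(W), (5,6)(W), (4,6)(W), all W → L
Every other cell has at least one move into one of the L cells above, so it is W.
(4,5): the move to (3,4) reaches an L cell, so W
(5,7): one of the L cells justified above, so L
(4,2): the move to (0,2) reaches an L cell, so W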